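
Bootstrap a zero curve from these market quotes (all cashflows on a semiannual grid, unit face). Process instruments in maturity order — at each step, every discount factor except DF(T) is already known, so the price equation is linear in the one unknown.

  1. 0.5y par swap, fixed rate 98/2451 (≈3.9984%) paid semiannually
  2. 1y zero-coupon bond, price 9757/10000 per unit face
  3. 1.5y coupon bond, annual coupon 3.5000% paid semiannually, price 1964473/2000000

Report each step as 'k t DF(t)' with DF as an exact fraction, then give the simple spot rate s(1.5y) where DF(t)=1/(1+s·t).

step 1 [0.5y] swap r/2=49/2451: DF=(1 − 49/2451·(0))/(1+49/2451) = 2451/2500 ≈ 0.980400
step 2 [1y] zero: DF = P = 9757/10000 ≈ 0.975700
step 3 [1.5y] bond c/2=7/400: DF=(1964473/2000000 − 7/400·(0.980400+0.975700))/(1+7/400) = 9317/10000 ≈ 0.931700

1 1/2 2451/2500
2 1 9757/10000
3 3/2 9317/10000
s(1.5y) = (1/(9317/10000) − 1)/(3/2) = 1366/27951 ≈ 4.8871%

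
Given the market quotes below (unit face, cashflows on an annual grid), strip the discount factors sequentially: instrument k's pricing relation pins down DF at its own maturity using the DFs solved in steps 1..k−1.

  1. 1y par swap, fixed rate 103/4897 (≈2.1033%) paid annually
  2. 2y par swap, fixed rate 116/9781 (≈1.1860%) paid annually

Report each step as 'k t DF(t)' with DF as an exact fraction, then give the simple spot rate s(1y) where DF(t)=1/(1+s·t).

step 1 [1y] swap r/1=103/4897: DF=(1 − 103/4897·(0))/(1+103/4897) = 4897/5000 ≈ 0.979400
step 2 [2y] swap r/1=116/9781: DF=(1 − 116/9781·(0.979400))/(1+116/9781) = 1221/1250 ≈ 0.976800

1 1 4897/5000
2 2 1221/1250
s(1y) = (1/(4897/5000) − 1)/(1) = 103/4897 ≈ 2.1033%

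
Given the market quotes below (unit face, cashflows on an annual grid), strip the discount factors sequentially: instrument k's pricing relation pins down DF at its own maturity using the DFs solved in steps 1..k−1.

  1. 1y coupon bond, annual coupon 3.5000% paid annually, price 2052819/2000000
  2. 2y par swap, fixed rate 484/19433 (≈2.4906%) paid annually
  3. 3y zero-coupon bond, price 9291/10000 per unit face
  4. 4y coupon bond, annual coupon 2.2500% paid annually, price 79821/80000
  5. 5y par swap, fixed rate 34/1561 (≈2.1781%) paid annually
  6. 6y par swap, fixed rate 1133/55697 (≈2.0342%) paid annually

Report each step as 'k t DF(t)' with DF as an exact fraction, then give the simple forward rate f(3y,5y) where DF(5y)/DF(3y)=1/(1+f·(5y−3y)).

step 1 [1y] bond c/1=7/200: DF=(2052819/2000000 − 7/200·(0))/(1+7/200) = 9917/10000 ≈ 0.991700
step 2 [2y] swap r/1=484/19433: DF=(1 − 484/19433·(0.991700))/(1+484/19433) = 2379/2500 ≈ 0.951600
step 3 [3y] zero: DF = P = 9291/10000 ≈ 0.929100
step 4 [4y] bond c/1=9/400: DF=(79821/80000 − 9/400·(0.991700+0.951600+0.929100))/(1+9/400) = 4563/5000 ≈ 0.912600
step 5 [5y] swap r/1=34/1561: DF=(1 − 34/1561·(0.991700+0.951600+0.929100+0.912600))/(1+34/1561) = 449/500 ≈ 0.898000
step 6 [6y] swap r/1=1133/55697: DF=(1 − 1133/55697·(0.991700+0.951600+0.929100+0.912600+0.898000))/(1+1133/55697) = 8867/10000 ≈ 0.886700

1 1 9917/10000
2 2 2379/2500
3 3 9291/10000
4 4 4563/5000
5 5 449/500
6 6 8867/10000
f(3y,5y) = ((9291/10000)/(449/500) − 1)/(2) = 311/17960 ≈ 1.7316%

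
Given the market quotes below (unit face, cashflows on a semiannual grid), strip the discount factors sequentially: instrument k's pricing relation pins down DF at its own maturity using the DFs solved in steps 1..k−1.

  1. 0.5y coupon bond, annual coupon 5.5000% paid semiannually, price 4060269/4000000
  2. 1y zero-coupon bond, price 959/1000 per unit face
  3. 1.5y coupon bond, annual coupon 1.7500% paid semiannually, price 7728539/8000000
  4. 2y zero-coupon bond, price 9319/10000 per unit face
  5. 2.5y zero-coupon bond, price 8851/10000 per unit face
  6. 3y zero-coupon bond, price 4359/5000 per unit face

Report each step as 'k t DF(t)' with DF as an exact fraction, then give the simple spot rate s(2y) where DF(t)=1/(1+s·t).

step 1 [0.5y] bond c/2=11/400: DF=(4060269/4000000 − 11/400·(0))/(1+11/400) = 9879/10000 ≈ 0.987900
step 2 [1y] zero: DF = P = 959/1000 ≈ 0.959000
step 3 [1.5y] bond c/2=7/800: DF=(7728539/8000000 − 7/800·(0.987900+0.959000))/(1+7/800) = 588/625 ≈ 0.940800
step 4 [2y] zero: DF = P = 9319/10000 ≈ 0.931900
step 5 [2.5y] zero: DF = P = 8851/10000 ≈ 0.885100
step 6 [3y] zero: DF = P = 4359/5000 ≈ 0.871800

1 1/2 9879/10000
2 1 959/1000
3 3/2 588/625
4 2 9319/10000
5 5/2 8851/10000
6 3 4359/5000
s(2y) = (1/(9319/10000) − 1)/(2) = 681/18638 ≈ 3.6538%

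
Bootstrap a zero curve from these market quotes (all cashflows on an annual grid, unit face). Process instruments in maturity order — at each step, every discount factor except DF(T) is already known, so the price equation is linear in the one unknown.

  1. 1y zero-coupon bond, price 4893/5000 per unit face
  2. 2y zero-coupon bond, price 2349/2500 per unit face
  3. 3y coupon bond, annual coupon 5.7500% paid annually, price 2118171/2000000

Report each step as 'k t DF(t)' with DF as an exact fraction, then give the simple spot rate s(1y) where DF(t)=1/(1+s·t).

1 1 4893/5000
2 2 2349/2500
3 3 2243/2500
s(1y) = (1/(4893/5000) − 1)/(1) = 107/4893 ≈ 2.1868%

step 1 [1y] zero: DF = P = 4893/5000 ≈ 0.978600
step 2 [2y] zero: DF = P = 2349/2500 ≈ 0.939600
step 3 [3y] bond c/1=23/400: DF=(2118171/2000000 − 23/400·(0.978600+0.939600))/(1+23/400) = 2243/2500 ≈ 0.897200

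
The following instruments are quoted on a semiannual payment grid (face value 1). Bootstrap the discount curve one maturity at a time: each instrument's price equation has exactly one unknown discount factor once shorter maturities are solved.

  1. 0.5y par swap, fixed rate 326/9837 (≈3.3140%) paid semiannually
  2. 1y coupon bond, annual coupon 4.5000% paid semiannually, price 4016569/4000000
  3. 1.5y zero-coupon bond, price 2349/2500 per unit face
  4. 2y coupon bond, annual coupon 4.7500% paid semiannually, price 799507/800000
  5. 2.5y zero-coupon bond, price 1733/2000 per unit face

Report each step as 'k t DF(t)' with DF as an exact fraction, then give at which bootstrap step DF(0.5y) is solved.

1 1/2 9837/10000
2 1 2401/2500
3 3/2 2349/2500
4 2 9093/10000
5 5/2 1733/2000
DF(0.5y) is solved at step 1

step 1 [0.5y] swap r/2=163/9837: DF=(1 − 163/9837·(0))/(1+163/9837) = 9837/10000 ≈ 0.983700
step 2 [1y] bond c/2=9/400: DF=(4016569/4000000 − 9/400·(0.983700))/(1+9/400) = 2401/2500 ≈ 0.960400
step 3 [1.5y] zero: DF = P = 2349/2500 ≈ 0.939600
step 4 [2y] bond c/2=19/800: DF=(799507/800000 − 19/800·(0.983700+0.960400+0.939600))/(1+19/800) = 9093/10000 ≈ 0.909300
step 5 [2.5y] zero: DF = P = 1733/2000 ≈ 0.866500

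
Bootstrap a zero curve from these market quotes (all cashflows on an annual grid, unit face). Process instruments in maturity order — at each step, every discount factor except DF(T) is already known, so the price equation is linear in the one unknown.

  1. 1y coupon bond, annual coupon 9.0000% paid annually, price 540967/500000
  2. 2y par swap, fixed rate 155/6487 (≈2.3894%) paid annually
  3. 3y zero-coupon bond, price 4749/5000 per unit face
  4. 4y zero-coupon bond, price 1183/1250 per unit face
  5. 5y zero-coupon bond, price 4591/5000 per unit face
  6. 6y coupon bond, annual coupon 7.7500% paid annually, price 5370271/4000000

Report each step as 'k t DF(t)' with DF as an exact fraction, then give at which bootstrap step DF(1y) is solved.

1 1 4963/5000
2 2 1907/2000
3 3 4749/5000
4 4 1183/1250
5 5 4591/5000
6 6 2259/2500
DF(1y) is solved at step 1

step 1 [1y] bond c/1=9/100: DF=(540967/500000 − 9/100·(0))/(1+9/100) = 4963/5000 ≈ 0.992600
step 2 [2y] swap r/1=155/6487: DF=(1 − 155/6487·(0.992600))/(1+155/6487) = 1907/2000 ≈ 0.953500
step 3 [3y] zero: DF = P = 4749/5000 ≈ 0.949800
step 4 [4y] zero: DF = P = 1183/1250 ≈ 0.946400
step 5 [5y] zero: DF = P = 4591/5000 ≈ 0.918200
step 6 [6y] bond c/1=31/400: DF=(5370271/4000000 − 31/400·(0.992600+0.953500+0.949800+0.946400+0.918200))/(1+31/400) = 2259/2500 ≈ 0.903600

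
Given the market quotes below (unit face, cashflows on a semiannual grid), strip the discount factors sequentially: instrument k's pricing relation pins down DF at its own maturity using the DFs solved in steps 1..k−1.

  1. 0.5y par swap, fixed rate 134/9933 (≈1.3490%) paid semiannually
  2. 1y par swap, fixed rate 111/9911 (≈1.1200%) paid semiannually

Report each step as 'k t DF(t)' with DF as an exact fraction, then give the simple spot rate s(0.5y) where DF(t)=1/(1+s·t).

step 1 [0.5y] swap r/2=67/9933: DF=(1 − 67/9933·(0))/(1+67/9933) = 9933/10000 ≈ 0.993300
step 2 [1y] swap r/2=111/19822: DF=(1 − 111/19822·(0.993300))/(1+111/19822) = 9889/10000 ≈ 0.988900

1 1/2 9933/10000
2 1 9889/10000
s(0.5y) = (1/(9933/10000) − 1)/(1/2) = 134/9933 ≈ 1.3490%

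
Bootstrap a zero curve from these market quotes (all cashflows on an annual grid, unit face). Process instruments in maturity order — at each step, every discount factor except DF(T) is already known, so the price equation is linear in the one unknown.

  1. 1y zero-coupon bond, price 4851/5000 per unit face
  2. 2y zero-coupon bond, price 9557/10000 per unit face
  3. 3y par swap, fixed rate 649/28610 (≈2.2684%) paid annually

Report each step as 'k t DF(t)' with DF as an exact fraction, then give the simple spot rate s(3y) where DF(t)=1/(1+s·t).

step 1 [1y] zero: DF = P = 4851/5000 ≈ 0.970200
step 2 [2y] zero: DF = P = 9557/10000 ≈ 0.955700
step 3 [3y] swap r/1=649/28610: DF=(1 − 649/28610·(0.970200+0.955700))/(1+649/28610) = 9351/10000 ≈ 0.935100

1 1 4851/5000
2 2 9557/10000
3 3 9351/10000
s(3y) = (1/(9351/10000) − 1)/(3) = 649/28053 ≈ 2.3135%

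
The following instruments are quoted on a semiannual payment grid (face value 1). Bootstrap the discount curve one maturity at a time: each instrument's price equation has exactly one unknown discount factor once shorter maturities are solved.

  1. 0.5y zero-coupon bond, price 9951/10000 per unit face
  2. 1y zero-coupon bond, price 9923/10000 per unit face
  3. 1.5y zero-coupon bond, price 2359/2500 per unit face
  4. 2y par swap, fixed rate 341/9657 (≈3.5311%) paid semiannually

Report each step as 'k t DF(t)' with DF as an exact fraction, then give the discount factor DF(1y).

1 1/2 9951/10000
2 1 9923/10000
3 3/2 2359/2500
4 2 4659/5000
DF(1y) = 9923/10000 ≈ 0.992300

step 1 [0.5y] zero: DF = P = 9951/10000 ≈ 0.995100
step 2 [1y] zero: DF = P = 9923/10000 ≈ 0.992300
step 3 [1.5y] zero: DF = P = 2359/2500 ≈ 0.943600
step 4 [2y] swap r/2=341/19314: DF=(1 − 341/19314·(0.995100+0.992300+0.943600))/(1+341/19314) = 4659/5000 ≈ 0.931800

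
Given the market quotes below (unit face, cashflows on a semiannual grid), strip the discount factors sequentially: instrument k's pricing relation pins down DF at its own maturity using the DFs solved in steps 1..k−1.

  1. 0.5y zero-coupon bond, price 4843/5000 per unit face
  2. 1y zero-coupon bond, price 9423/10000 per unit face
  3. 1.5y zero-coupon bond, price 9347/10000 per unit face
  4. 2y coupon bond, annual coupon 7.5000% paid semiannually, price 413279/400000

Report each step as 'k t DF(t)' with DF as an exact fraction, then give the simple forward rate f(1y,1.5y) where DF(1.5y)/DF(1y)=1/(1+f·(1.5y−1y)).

1 1/2 4843/5000
2 1 9423/10000
3 3/2 9347/10000
4 2 893/1000
f(1y,1.5y) = ((9423/10000)/(9347/10000) − 1)/(1/2) = 152/9347 ≈ 1.6262%

step 1 [0.5y] zero: DF = P = 4843/5000 ≈ 0.968600
step 2 [1y] zero: DF = P = 9423/10000 ≈ 0.942300
step 3 [1.5y] zero: DF = P = 9347/10000 ≈ 0.934700
step 4 [2y] bond c/2=3/80: DF=(413279/400000 − 3/80·(0.968600+0.942300+0.934700))/(1+3/80) = 893/1000 ≈ 0.893000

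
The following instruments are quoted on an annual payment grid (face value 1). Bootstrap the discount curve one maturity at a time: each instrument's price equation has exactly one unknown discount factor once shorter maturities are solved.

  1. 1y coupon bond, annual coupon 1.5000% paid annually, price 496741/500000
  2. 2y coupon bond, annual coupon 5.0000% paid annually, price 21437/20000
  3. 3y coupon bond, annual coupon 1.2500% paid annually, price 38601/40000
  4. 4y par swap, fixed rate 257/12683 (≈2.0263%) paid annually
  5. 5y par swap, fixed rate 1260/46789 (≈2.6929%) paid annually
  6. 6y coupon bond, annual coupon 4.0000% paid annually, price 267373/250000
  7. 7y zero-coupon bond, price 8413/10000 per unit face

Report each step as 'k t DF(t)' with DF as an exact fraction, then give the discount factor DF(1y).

1 1 2447/2500
2 2 4871/5000
3 3 929/1000
4 4 9229/10000
5 5 437/500
6 6 2121/2500
7 7 8413/10000
DF(1y) = 2447/2500 ≈ 0.978800

step 1 [1y] bond c/1=3/200: DF=(496741/500000 − 3/200·(0))/(1+3/200) = 2447/2500 ≈ 0.978800
step 2 [2y] bond c/1=1/20: DF=(21437/20000 − 1/20·(0.978800))/(1+1/20) = 4871/5000 ≈ 0.974200
step 3 [3y] bond c/1=1/80: DF=(38601/40000 − 1/80·(0.978800+0.974200))/(1+1/80) = 929/1000 ≈ 0.929000
step 4 [4y] swap r/1=257/12683: DF=(1 − 257/12683·(0.978800+0.974200+0.929000))/(1+257/12683) = 9229/10000 ≈ 0.922900
step 5 [5y] swap r/1=1260/46789: DF=(1 − 1260/46789·(0.978800+0.974200+0.929000+0.922900))/(1+1260/46789) = 437/500 ≈ 0.874000
step 6 [6y] bond c/1=1/25: DF=(267373/250000 − 1/25·(0.978800+0.974200+0.929000+0.922900+0.874000))/(1+1/25) = 2121/2500 ≈ 0.848400
step 7 [7y] zero: DF = P = 8413/10000 ≈ 0.841300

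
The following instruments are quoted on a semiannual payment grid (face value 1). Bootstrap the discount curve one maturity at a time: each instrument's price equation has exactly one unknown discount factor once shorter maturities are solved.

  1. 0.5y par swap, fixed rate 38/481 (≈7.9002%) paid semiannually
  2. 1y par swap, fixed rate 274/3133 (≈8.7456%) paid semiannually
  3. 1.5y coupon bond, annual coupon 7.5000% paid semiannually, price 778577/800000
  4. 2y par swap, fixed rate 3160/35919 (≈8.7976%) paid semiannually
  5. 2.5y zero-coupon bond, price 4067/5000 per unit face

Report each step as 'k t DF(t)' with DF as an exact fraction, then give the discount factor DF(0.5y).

step 1 [0.5y] swap r/2=19/481: DF=(1 − 19/481·(0))/(1+19/481) = 481/500 ≈ 0.962000
step 2 [1y] swap r/2=137/3133: DF=(1 − 137/3133·(0.962000))/(1+137/3133) = 4589/5000 ≈ 0.917800
step 3 [1.5y] bond c/2=3/80: DF=(778577/800000 − 3/80·(0.962000+0.917800))/(1+3/80) = 8701/10000 ≈ 0.870100
step 4 [2y] swap r/2=1580/35919: DF=(1 − 1580/35919·(0.962000+0.917800+0.870100))/(1+1580/35919) = 421/500 ≈ 0.842000
step 5 [2.5y] zero: DF = P = 4067/5000 ≈ 0.813400

1 1/2 481/500
2 1 4589/5000
3 3/2 8701/10000
4 2 421/500
5 5/2 4067/5000
DF(0.5y) = 481/500 ≈ 0.962000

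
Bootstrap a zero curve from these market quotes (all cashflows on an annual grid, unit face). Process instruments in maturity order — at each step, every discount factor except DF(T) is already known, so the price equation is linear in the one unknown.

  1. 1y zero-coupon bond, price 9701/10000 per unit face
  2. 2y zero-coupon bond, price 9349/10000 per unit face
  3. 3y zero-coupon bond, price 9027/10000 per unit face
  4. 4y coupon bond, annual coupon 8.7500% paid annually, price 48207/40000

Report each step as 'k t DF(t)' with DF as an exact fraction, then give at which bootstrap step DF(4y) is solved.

step 1 [1y] zero: DF = P = 9701/10000 ≈ 0.970100
step 2 [2y] zero: DF = P = 9349/10000 ≈ 0.934900
step 3 [3y] zero: DF = P = 9027/10000 ≈ 0.902700
step 4 [4y] bond c/1=7/80: DF=(48207/40000 − 7/80·(0.970100+0.934900+0.902700))/(1+7/80) = 8823/10000 ≈ 0.882300

1 1 9701/10000
2 2 9349/10000
3 3 9027/10000
4 4 8823/10000
DF(4y) is solved at step 4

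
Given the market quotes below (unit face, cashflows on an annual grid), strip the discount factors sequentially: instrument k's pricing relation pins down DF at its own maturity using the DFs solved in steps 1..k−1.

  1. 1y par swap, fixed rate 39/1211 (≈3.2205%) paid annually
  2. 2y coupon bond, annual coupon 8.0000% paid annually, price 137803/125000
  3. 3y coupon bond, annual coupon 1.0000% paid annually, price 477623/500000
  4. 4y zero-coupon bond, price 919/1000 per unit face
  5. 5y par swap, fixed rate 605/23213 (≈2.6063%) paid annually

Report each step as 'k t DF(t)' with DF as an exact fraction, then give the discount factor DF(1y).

1 1 1211/1250
2 2 949/1000
3 3 2317/2500
4 4 919/1000
5 5 879/1000
DF(1y) = 1211/1250 ≈ 0.968800

step 1 [1y] swap r/1=39/1211: DF=(1 − 39/1211·(0))/(1+39/1211) = 1211/1250 ≈ 0.968800
step 2 [2y] bond c/1=2/25: DF=(137803/125000 − 2/25·(0.968800))/(1+2/25) = 949/1000 ≈ 0.949000
step 3 [3y] bond c/1=1/100: DF=(477623/500000 − 1/100·(0.968800+0.949000))/(1+1/100) = 2317/2500 ≈ 0.926800
step 4 [4y] zero: DF = P = 919/1000 ≈ 0.919000
step 5 [5y] swap r/1=605/23213: DF=(1 − 605/23213·(0.968800+0.949000+0.926800+0.919000))/(1+605/23213) = 879/1000 ≈ 0.879000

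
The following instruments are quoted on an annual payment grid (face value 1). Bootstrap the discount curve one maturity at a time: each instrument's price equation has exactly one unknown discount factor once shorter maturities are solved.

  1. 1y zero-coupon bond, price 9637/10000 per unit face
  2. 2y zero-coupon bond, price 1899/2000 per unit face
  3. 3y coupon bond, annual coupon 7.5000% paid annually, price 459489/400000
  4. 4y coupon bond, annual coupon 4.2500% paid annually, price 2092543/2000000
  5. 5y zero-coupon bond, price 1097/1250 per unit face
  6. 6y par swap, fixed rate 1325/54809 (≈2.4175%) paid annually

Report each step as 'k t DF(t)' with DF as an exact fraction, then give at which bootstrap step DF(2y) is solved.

step 1 [1y] zero: DF = P = 9637/10000 ≈ 0.963700
step 2 [2y] zero: DF = P = 1899/2000 ≈ 0.949500
step 3 [3y] bond c/1=3/40: DF=(459489/400000 − 3/40·(0.963700+0.949500))/(1+3/40) = 9351/10000 ≈ 0.935100
step 4 [4y] bond c/1=17/400: DF=(2092543/2000000 − 17/400·(0.963700+0.949500+0.935100))/(1+17/400) = 71/80 ≈ 0.887500
step 5 [5y] zero: DF = P = 1097/1250 ≈ 0.877600
step 6 [6y] swap r/1=1325/54809: DF=(1 − 1325/54809·(0.963700+0.949500+0.935100+0.887500+0.877600))/(1+1325/54809) = 347/400 ≈ 0.867500

1 1 9637/10000
2 2 1899/2000
3 3 9351/10000
4 4 71/80
5 5 1097/1250
6 6 347/400
DF(2y) is solved at step 2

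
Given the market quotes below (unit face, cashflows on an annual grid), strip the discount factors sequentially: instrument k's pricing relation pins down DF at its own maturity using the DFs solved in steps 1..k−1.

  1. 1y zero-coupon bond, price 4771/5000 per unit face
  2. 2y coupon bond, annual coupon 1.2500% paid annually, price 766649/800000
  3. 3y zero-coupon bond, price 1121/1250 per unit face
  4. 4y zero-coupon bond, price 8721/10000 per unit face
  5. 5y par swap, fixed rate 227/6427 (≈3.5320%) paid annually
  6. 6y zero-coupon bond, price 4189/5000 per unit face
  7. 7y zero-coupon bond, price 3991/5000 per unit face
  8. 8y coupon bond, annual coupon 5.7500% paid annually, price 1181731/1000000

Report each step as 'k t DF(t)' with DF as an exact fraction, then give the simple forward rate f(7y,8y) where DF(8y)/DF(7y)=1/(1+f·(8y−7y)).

step 1 [1y] zero: DF = P = 4771/5000 ≈ 0.954200
step 2 [2y] bond c/1=1/80: DF=(766649/800000 − 1/80·(0.954200))/(1+1/80) = 9347/10000 ≈ 0.934700
step 3 [3y] zero: DF = P = 1121/1250 ≈ 0.896800
step 4 [4y] zero: DF = P = 8721/10000 ≈ 0.872100
step 5 [5y] swap r/1=227/6427: DF=(1 − 227/6427·(0.954200+0.934700+0.896800+0.872100))/(1+227/6427) = 8411/10000 ≈ 0.841100
step 6 [6y] zero: DF = P = 4189/5000 ≈ 0.837800
step 7 [7y] zero: DF = P = 3991/5000 ≈ 0.798200
step 8 [8y] bond c/1=23/400: DF=(1181731/1000000 − 23/400·(0.954200+0.934700+0.896800+0.872100+0.841100+0.837800+0.798200))/(1+23/400) = 7839/10000 ≈ 0.783900

1 1 4771/5000
2 2 9347/10000
3 3 1121/1250
4 4 8721/10000
5 5 8411/10000
6 6 4189/5000
7 7 3991/5000
8 8 7839/10000
f(7y,8y) = ((3991/5000)/(7839/10000) − 1)/(1) = 11/603 ≈ 1.8242%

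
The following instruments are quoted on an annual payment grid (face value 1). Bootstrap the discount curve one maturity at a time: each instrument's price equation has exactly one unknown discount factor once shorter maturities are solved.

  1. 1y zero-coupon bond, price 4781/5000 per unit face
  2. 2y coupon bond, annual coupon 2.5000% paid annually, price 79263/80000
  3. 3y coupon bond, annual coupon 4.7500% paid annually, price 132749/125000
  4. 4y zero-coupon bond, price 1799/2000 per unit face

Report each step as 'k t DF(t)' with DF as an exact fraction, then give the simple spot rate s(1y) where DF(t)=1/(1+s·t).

1 1 4781/5000
2 2 9433/10000
3 3 9277/10000
4 4 1799/2000
s(1y) = (1/(4781/5000) − 1)/(1) = 219/4781 ≈ 4.5806%

step 1 [1y] zero: DF = P = 4781/5000 ≈ 0.956200
step 2 [2y] bond c/1=1/40: DF=(79263/80000 − 1/40·(0.956200))/(1+1/40) = 9433/10000 ≈ 0.943300
step 3 [3y] bond c/1=19/400: DF=(132749/125000 − 19/400·(0.956200+0.943300))/(1+19/400) = 9277/10000 ≈ 0.927700
step 4 [4y] zero: DF = P = 1799/2000 ≈ 0.899500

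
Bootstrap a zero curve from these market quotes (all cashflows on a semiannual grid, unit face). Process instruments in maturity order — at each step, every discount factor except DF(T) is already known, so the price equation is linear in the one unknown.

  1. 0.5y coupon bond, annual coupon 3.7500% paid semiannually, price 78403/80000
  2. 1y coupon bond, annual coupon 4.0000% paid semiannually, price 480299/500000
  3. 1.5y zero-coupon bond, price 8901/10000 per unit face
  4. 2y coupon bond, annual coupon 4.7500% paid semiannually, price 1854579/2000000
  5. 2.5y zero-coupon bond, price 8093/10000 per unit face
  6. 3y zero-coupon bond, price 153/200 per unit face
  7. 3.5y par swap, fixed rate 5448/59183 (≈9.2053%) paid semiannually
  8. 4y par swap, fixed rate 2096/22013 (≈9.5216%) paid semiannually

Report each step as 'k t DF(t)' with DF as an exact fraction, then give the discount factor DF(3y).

1 1/2 481/500
2 1 9229/10000
3 3/2 8901/10000
4 2 4207/5000
5 5/2 8093/10000
6 3 153/200
7 7/2 1819/2500
8 4 857/1250
DF(3y) = 153/200 ≈ 0.765000

step 1 [0.5y] bond c/2=3/160: DF=(78403/80000 − 3/160·(0))/(1+3/160) = 481/500 ≈ 0.962000
step 2 [1y] bond c/2=1/50: DF=(480299/500000 − 1/50·(0.962000))/(1+1/50) = 9229/10000 ≈ 0.922900
step 3 [1.5y] zero: DF = P = 8901/10000 ≈ 0.890100
step 4 [2y] bond c/2=19/800: DF=(1854579/2000000 − 19/800·(0.962000+0.922900+0.890100))/(1+19/800) = 4207/5000 ≈ 0.841400
step 5 [2.5y] zero: DF = P = 8093/10000 ≈ 0.809300
step 6 [3y] zero: DF = P = 153/200 ≈ 0.765000
step 7 [3.5y] swap r/2=2724/59183: DF=(1 − 2724/59183·(0.962000+0.922900+0.890100+0.841400+0.809300+0.765000))/(1+2724/59183) = 1819/2500 ≈ 0.727600
step 8 [4y] swap r/2=1048/22013: DF=(1 − 1048/22013·(0.962000+0.922900+0.890100+0.841400+0.809300+0.765000+0.727600))/(1+1048/22013) = 857/1250 ≈ 0.685600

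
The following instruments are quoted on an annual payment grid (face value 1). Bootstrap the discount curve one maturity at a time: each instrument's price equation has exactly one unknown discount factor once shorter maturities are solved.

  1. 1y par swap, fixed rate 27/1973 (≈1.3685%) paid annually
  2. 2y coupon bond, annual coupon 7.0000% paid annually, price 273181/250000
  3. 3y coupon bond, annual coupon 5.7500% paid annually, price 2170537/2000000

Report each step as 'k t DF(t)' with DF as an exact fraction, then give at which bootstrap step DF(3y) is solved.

step 1 [1y] swap r/1=27/1973: DF=(1 − 27/1973·(0))/(1+27/1973) = 1973/2000 ≈ 0.986500
step 2 [2y] bond c/1=7/100: DF=(273181/250000 − 7/100·(0.986500))/(1+7/100) = 9567/10000 ≈ 0.956700
step 3 [3y] bond c/1=23/400: DF=(2170537/2000000 − 23/400·(0.986500+0.956700))/(1+23/400) = 4603/5000 ≈ 0.920600

1 1 1973/2000
2 2 9567/10000
3 3 4603/5000
DF(3y) is solved at step 3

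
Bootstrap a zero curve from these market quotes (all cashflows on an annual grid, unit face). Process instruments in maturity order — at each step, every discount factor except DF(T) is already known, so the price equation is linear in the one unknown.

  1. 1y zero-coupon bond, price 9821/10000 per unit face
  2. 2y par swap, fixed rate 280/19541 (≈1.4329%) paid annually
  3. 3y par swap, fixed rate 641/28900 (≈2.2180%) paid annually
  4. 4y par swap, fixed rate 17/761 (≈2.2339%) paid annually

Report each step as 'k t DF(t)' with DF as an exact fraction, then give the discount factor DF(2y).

step 1 [1y] zero: DF = P = 9821/10000 ≈ 0.982100
step 2 [2y] swap r/1=280/19541: DF=(1 − 280/19541·(0.982100))/(1+280/19541) = 243/250 ≈ 0.972000
step 3 [3y] swap r/1=641/28900: DF=(1 − 641/28900·(0.982100+0.972000))/(1+641/28900) = 9359/10000 ≈ 0.935900
step 4 [4y] swap r/1=17/761: DF=(1 − 17/761·(0.982100+0.972000+0.935900))/(1+17/761) = 183/200 ≈ 0.915000

1 1 9821/10000
2 2 243/250
3 3 9359/10000
4 4 183/200
DF(2y) = 243/250 ≈ 0.972000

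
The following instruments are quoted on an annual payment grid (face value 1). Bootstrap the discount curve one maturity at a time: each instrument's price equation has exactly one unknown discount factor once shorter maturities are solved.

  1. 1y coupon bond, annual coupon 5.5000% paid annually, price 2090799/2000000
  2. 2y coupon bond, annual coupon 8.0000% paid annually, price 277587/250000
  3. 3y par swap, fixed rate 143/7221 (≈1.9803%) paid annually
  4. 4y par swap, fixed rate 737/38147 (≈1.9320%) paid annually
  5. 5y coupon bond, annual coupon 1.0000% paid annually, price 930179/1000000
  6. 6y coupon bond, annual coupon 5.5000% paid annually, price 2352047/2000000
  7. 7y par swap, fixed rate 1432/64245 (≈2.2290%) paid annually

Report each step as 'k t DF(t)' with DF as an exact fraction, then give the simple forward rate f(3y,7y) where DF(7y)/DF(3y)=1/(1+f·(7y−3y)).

1 1 9909/10000
2 2 9547/10000
3 3 2357/2500
4 4 9263/10000
5 5 552/625
6 6 4349/5000
7 7 1071/1250
f(3y,7y) = ((2357/2500)/(1071/1250) − 1)/(4) = 215/8568 ≈ 2.5093%

step 1 [1y] bond c/1=11/200: DF=(2090799/2000000 − 11/200·(0))/(1+11/200) = 9909/10000 ≈ 0.990900
step 2 [2y] bond c/1=2/25: DF=(277587/250000 − 2/25·(0.990900))/(1+2/25) = 9547/10000 ≈ 0.954700
step 3 [3y] swap r/1=143/7221: DF=(1 − 143/7221·(0.990900+0.954700))/(1+143/7221) = 2357/2500 ≈ 0.942800
step 4 [4y] swap r/1=737/38147: DF=(1 − 737/38147·(0.990900+0.954700+0.942800))/(1+737/38147) = 9263/10000 ≈ 0.926300
step 5 [5y] bond c/1=1/100: DF=(930179/1000000 − 1/100·(0.990900+0.954700+0.942800+0.926300))/(1+1/100) = 552/625 ≈ 0.883200
step 6 [6y] bond c/1=11/200: DF=(2352047/2000000 − 11/200·(0.990900+0.954700+0.942800+0.926300+0.883200))/(1+11/200) = 4349/5000 ≈ 0.869800
step 7 [7y] swap r/1=1432/64245: DF=(1 − 1432/64245·(0.990900+0.954700+0.942800+0.926300+0.883200+0.869800))/(1+1432/64245) = 1071/1250 ≈ 0.856800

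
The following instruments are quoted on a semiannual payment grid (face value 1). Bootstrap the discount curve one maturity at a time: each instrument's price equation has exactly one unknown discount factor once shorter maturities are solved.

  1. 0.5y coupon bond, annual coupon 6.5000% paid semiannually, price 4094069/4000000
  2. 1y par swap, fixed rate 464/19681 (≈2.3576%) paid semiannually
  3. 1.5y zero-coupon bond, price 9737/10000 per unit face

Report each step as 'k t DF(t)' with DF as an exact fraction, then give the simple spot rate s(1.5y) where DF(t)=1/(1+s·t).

step 1 [0.5y] bond c/2=13/400: DF=(4094069/4000000 − 13/400·(0))/(1+13/400) = 9913/10000 ≈ 0.991300
step 2 [1y] swap r/2=232/19681: DF=(1 − 232/19681·(0.991300))/(1+232/19681) = 1221/1250 ≈ 0.976800
step 3 [1.5y] zero: DF = P = 9737/10000 ≈ 0.973700

1 1/2 9913/10000
2 1 1221/1250
3 3/2 9737/10000
s(1.5y) = (1/(9737/10000) − 1)/(3/2) = 526/29211 ≈ 1.8007%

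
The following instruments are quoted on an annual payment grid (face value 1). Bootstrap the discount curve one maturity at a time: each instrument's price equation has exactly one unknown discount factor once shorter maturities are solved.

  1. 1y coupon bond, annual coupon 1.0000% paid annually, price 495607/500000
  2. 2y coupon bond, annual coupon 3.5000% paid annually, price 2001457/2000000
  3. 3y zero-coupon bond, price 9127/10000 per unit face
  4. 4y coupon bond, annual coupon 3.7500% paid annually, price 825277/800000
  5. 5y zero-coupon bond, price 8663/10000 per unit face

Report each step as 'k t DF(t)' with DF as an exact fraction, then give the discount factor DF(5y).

1 1 4907/5000
2 2 9337/10000
3 3 9127/10000
4 4 8921/10000
5 5 8663/10000
DF(5y) = 8663/10000 ≈ 0.866300

step 1 [1y] bond c/1=1/100: DF=(495607/500000 − 1/100·(0))/(1+1/100) = 4907/5000 ≈ 0.981400
step 2 [2y] bond c/1=7/200: DF=(2001457/2000000 − 7/200·(0.981400))/(1+7/200) = 9337/10000 ≈ 0.933700
step 3 [3y] zero: DF = P = 9127/10000 ≈ 0.912700
step 4 [4y] bond c/1=3/80: DF=(825277/800000 − 3/80·(0.981400+0.933700+0.912700))/(1+3/80) = 8921/10000 ≈ 0.892100
step 5 [5y] zero: DF = P = 8663/10000 ≈ 0.866300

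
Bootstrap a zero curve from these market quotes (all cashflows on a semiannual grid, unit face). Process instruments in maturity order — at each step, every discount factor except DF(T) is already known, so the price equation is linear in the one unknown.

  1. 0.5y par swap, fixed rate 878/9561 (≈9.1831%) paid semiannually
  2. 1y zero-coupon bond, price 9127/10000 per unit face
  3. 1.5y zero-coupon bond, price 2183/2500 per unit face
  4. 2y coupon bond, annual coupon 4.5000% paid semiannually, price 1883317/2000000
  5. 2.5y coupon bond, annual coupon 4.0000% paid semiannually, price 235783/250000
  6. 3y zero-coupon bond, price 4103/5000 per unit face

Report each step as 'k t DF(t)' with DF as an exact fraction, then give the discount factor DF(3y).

step 1 [0.5y] swap r/2=439/9561: DF=(1 − 439/9561·(0))/(1+439/9561) = 9561/10000 ≈ 0.956100
step 2 [1y] zero: DF = P = 9127/10000 ≈ 0.912700
step 3 [1.5y] zero: DF = P = 2183/2500 ≈ 0.873200
step 4 [2y] bond c/2=9/400: DF=(1883317/2000000 − 9/400·(0.956100+0.912700+0.873200))/(1+9/400) = 4303/5000 ≈ 0.860600
step 5 [2.5y] bond c/2=1/50: DF=(235783/250000 − 1/50·(0.956100+0.912700+0.873200+0.860600))/(1+1/50) = 427/500 ≈ 0.854000
step 6 [3y] zero: DF = P = 4103/5000 ≈ 0.820600

1 1/2 9561/10000
2 1 9127/10000
3 3/2 2183/2500
4 2 4303/5000
5 5/2 427/500
6 3 4103/5000
DF(3y) = 4103/5000 ≈ 0.820600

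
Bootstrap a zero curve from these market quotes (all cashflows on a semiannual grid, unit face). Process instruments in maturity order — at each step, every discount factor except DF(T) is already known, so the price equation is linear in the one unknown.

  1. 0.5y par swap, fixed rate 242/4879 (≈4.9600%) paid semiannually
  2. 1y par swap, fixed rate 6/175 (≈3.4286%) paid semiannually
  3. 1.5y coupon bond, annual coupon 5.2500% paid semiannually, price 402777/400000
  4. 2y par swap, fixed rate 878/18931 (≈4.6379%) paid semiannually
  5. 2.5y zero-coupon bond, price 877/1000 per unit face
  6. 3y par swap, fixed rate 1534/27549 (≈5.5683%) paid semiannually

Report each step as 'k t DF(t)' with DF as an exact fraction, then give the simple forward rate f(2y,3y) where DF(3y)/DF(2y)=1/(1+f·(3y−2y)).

step 1 [0.5y] swap r/2=121/4879: DF=(1 − 121/4879·(0))/(1+121/4879) = 4879/5000 ≈ 0.975800
step 2 [1y] swap r/2=3/175: DF=(1 − 3/175·(0.975800))/(1+3/175) = 9667/10000 ≈ 0.966700
step 3 [1.5y] bond c/2=21/800: DF=(402777/400000 − 21/800·(0.975800+0.966700))/(1+21/800) = 1863/2000 ≈ 0.931500
step 4 [2y] swap r/2=439/18931: DF=(1 − 439/18931·(0.975800+0.966700+0.931500))/(1+439/18931) = 4561/5000 ≈ 0.912200
step 5 [2.5y] zero: DF = P = 877/1000 ≈ 0.877000
step 6 [3y] swap r/2=767/27549: DF=(1 − 767/27549·(0.975800+0.966700+0.931500+0.912200+0.877000))/(1+767/27549) = 4233/5000 ≈ 0.846600

1 1/2 4879/5000
2 1 9667/10000
3 3/2 1863/2000
4 2 4561/5000
5 5/2 877/1000
6 3 4233/5000
f(2y,3y) = ((4561/5000)/(4233/5000) − 1)/(1) = 328/4233 ≈ 7.7486%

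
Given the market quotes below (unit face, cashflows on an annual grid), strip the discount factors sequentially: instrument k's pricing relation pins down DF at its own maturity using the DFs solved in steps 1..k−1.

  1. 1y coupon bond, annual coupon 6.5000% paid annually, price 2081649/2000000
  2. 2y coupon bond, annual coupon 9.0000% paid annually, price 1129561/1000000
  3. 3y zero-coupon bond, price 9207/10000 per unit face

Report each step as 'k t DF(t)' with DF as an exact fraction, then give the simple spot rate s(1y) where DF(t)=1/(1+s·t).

step 1 [1y] bond c/1=13/200: DF=(2081649/2000000 − 13/200·(0))/(1+13/200) = 9773/10000 ≈ 0.977300
step 2 [2y] bond c/1=9/100: DF=(1129561/1000000 − 9/100·(0.977300))/(1+9/100) = 2389/2500 ≈ 0.955600
step 3 [3y] zero: DF = P = 9207/10000 ≈ 0.920700

1 1 9773/10000
2 2 2389/2500
3 3 9207/10000
s(1y) = (1/(9773/10000) − 1)/(1) = 227/9773 ≈ 2.3227%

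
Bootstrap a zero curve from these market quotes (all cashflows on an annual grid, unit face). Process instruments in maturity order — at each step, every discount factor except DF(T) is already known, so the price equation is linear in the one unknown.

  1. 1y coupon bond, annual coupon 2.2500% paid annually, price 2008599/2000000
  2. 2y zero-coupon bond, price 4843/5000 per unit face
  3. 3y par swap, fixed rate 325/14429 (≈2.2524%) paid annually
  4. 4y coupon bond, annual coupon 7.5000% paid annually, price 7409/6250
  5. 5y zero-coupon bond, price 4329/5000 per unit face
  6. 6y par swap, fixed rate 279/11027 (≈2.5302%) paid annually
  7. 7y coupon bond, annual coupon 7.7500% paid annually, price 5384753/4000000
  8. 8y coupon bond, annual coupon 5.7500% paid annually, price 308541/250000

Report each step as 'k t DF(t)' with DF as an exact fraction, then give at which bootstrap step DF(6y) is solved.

step 1 [1y] bond c/1=9/400: DF=(2008599/2000000 − 9/400·(0))/(1+9/400) = 4911/5000 ≈ 0.982200
step 2 [2y] zero: DF = P = 4843/5000 ≈ 0.968600
step 3 [3y] swap r/1=325/14429: DF=(1 − 325/14429·(0.982200+0.968600))/(1+325/14429) = 187/200 ≈ 0.935000
step 4 [4y] bond c/1=3/40: DF=(7409/6250 − 3/40·(0.982200+0.968600+0.935000))/(1+3/40) = 4507/5000 ≈ 0.901400
step 5 [5y] zero: DF = P = 4329/5000 ≈ 0.865800
step 6 [6y] swap r/1=279/11027: DF=(1 − 279/11027·(0.982200+0.968600+0.935000+0.901400+0.865800))/(1+279/11027) = 1721/2000 ≈ 0.860500
step 7 [7y] bond c/1=31/400: DF=(5384753/4000000 − 31/400·(0.982200+0.968600+0.935000+0.901400+0.865800+0.860500))/(1+31/400) = 533/625 ≈ 0.852800
step 8 [8y] bond c/1=23/400: DF=(308541/250000 − 23/400·(0.982200+0.968600+0.935000+0.901400+0.865800+0.860500+0.852800))/(1+23/400) = 8209/10000 ≈ 0.820900

1 1 4911/5000
2 2 4843/5000
3 3 187/200
4 4 4507/5000
5 5 4329/5000
6 6 1721/2000
7 7 533/625
8 8 8209/10000
DF(6y) is solved at step 6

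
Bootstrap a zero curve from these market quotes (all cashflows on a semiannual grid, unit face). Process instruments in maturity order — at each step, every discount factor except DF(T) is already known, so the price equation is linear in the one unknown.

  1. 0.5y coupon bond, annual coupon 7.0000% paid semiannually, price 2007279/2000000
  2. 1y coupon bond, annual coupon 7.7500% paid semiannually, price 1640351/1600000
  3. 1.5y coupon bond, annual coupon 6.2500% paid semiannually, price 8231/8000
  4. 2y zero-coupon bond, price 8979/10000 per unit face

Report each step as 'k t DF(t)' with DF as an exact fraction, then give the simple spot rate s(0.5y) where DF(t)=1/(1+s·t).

1 1/2 9697/10000
2 1 2377/2500
3 3/2 1879/2000
4 2 8979/10000
s(0.5y) = (1/(9697/10000) − 1)/(1/2) = 606/9697 ≈ 6.2494%

step 1 [0.5y] bond c/2=7/200: DF=(2007279/2000000 − 7/200·(0))/(1+7/200) = 9697/10000 ≈ 0.969700
step 2 [1y] bond c/2=31/800: DF=(1640351/1600000 − 31/800·(0.969700))/(1+31/800) = 2377/2500 ≈ 0.950800
step 3 [1.5y] bond c/2=1/32: DF=(8231/8000 − 1/32·(0.969700+0.950800))/(1+1/32) = 1879/2000 ≈ 0.939500
step 4 [2y] zero: DF = P = 8979/10000 ≈ 0.897900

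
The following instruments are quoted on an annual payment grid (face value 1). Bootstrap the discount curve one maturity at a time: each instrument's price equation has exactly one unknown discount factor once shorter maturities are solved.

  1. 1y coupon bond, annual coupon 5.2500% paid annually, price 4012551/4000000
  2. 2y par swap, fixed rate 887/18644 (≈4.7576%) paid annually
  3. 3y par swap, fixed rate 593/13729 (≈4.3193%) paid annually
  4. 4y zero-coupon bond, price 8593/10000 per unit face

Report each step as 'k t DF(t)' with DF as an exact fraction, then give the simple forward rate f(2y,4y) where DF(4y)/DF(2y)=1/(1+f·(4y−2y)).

1 1 9531/10000
2 2 9113/10000
3 3 4407/5000
4 4 8593/10000
f(2y,4y) = ((9113/10000)/(8593/10000) − 1)/(2) = 20/661 ≈ 3.0257%

step 1 [1y] bond c/1=21/400: DF=(4012551/4000000 − 21/400·(0))/(1+21/400) = 9531/10000 ≈ 0.953100
step 2 [2y] swap r/1=887/18644: DF=(1 − 887/18644·(0.953100))/(1+887/18644) = 9113/10000 ≈ 0.911300
step 3 [3y] swap r/1=593/13729: DF=(1 − 593/13729·(0.953100+0.911300))/(1+593/13729) = 4407/5000 ≈ 0.881400
step 4 [4y] zero: DF = P = 8593/10000 ≈ 0.859300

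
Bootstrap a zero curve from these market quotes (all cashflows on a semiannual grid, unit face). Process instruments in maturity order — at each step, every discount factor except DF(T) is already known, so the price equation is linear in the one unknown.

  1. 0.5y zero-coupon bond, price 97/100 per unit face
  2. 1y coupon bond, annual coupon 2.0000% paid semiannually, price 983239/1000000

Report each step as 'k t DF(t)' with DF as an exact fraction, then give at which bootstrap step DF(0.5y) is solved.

step 1 [0.5y] zero: DF = P = 97/100 ≈ 0.970000
step 2 [1y] bond c/2=1/100: DF=(983239/1000000 − 1/100·(0.970000))/(1+1/100) = 9639/10000 ≈ 0.963900

1 1/2 97/100
2 1 9639/10000
DF(0.5y) is solved at step 1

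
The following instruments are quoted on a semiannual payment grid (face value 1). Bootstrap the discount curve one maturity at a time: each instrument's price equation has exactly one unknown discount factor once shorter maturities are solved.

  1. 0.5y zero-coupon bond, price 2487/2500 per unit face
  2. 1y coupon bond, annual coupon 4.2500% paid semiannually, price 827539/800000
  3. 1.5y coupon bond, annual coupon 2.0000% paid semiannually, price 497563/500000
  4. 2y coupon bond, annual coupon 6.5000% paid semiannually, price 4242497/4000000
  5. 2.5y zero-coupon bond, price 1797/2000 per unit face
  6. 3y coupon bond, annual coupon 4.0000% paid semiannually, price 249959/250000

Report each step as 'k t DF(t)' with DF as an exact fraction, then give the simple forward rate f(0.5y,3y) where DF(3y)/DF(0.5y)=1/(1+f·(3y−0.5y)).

1 1/2 2487/2500
2 1 4961/5000
3 3/2 1207/1250
4 2 9343/10000
5 5/2 1797/2000
6 3 554/625
f(0.5y,3y) = ((2487/2500)/(554/625) − 1)/(5/2) = 271/5540 ≈ 4.8917%

step 1 [0.5y] zero: DF = P = 2487/2500 ≈ 0.994800
step 2 [1y] bond c/2=17/800: DF=(827539/800000 − 17/800·(0.994800))/(1+17/800) = 4961/5000 ≈ 0.992200
step 3 [1.5y] bond c/2=1/100: DF=(497563/500000 − 1/100·(0.994800+0.992200))/(1+1/100) = 1207/1250 ≈ 0.965600
step 4 [2y] bond c/2=13/400: DF=(4242497/4000000 − 13/400·(0.994800+0.992200+0.965600))/(1+13/400) = 9343/10000 ≈ 0.934300
step 5 [2.5y] zero: DF = P = 1797/2000 ≈ 0.898500
step 6 [3y] bond c/2=1/50: DF=(249959/250000 − 1/50·(0.994800+0.992200+0.965600+0.934300+0.898500))/(1+1/50) = 554/625 ≈ 0.886400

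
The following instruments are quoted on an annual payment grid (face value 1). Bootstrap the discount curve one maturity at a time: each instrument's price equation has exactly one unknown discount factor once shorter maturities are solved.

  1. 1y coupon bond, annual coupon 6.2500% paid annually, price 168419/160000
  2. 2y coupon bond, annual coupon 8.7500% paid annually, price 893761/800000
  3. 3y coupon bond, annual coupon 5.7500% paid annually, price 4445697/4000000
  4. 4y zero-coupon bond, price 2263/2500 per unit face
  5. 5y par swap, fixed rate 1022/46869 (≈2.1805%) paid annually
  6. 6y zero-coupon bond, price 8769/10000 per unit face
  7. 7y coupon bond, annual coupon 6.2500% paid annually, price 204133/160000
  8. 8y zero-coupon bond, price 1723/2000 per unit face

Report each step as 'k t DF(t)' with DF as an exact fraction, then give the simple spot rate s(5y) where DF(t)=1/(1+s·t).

1 1 9907/10000
2 2 2369/2500
3 3 591/625
4 4 2263/2500
5 5 4489/5000
6 6 8769/10000
7 7 1747/2000
8 8 1723/2000
s(5y) = (1/(4489/5000) − 1)/(5) = 511/22445 ≈ 2.2767%

step 1 [1y] bond c/1=1/16: DF=(168419/160000 − 1/16·(0))/(1+1/16) = 9907/10000 ≈ 0.990700
step 2 [2y] bond c/1=7/80: DF=(893761/800000 − 7/80·(0.990700))/(1+7/80) = 2369/2500 ≈ 0.947600
step 3 [3y] bond c/1=23/400: DF=(4445697/4000000 − 23/400·(0.990700+0.947600))/(1+23/400) = 591/625 ≈ 0.945600
step 4 [4y] zero: DF = P = 2263/2500 ≈ 0.905200
step 5 [5y] swap r/1=1022/46869: DF=(1 − 1022/46869·(0.990700+0.947600+0.945600+0.905200))/(1+1022/46869) = 4489/5000 ≈ 0.897800
step 6 [6y] zero: DF = P = 8769/10000 ≈ 0.876900
step 7 [7y] bond c/1=1/16: DF=(204133/160000 − 1/16·(0.990700+0.947600+0.945600+0.905200+0.897800+0.876900))/(1+1/16) = 1747/2000 ≈ 0.873500
step 8 [8y] zero: DF = P = 1723/2000 ≈ 0.861500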